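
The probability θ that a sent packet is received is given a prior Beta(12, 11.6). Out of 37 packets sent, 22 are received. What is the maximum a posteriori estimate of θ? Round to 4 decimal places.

Prior: Beta(12, 11.6).
Data: 22 successes in 37 trials. The binomial likelihood contributes θ^22(1−θ)^15, so the posterior is Beta(12+22, 11.6+15) = Beta(34, 26.6).
For Beta(a, b) with a, b > 1 the mode is (a−1)/(a+b−2) = 33/58.6 ≈ 0.5631.

θ̂_MAP = 0.5631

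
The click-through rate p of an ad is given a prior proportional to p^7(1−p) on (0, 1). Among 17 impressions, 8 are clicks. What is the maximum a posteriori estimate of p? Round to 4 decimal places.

The prior density ∝ p^7(1−p)^1 is the kernel of Beta(8, 2).
Data: 8 successes in 17 trials. The binomial likelihood contributes p^8(1−p)^9, so the posterior is Beta(8+8, 2+9) = Beta(16, 11).
For Beta(a, b) with a, b > 1 the mode is (a−1)/(a+b−2) = 15/25 ≈ 0.6000.

p̂_MAP = 0.6000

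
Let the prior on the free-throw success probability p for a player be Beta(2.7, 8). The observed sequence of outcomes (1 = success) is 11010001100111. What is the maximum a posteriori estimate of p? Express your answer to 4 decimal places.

Prior: Beta(2.7, 8).
Data: 8 successes in 14 trials (from the sequence). The binomial likelihood contributes p^8(1−p)^6, so the posterior is Beta(2.7+8, 8+6) = Beta(10.7, 14).
For Beta(a, b) with a, b > 1 the mode is (a−1)/(a+b−2) = 9.7/22.7 ≈ 0.4273.

p̂_MAP = 0.4273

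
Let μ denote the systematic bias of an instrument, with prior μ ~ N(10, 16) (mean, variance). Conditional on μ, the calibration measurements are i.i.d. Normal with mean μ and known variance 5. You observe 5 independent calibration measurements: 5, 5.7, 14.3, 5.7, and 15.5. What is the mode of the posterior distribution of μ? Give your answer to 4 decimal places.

n = 5; x̄ = (5 + 5.7 + 14.3 + 5.7 + 15.5)/5 = 46.2/5 = 9.24.
For a Normal prior and Normal likelihood with known variance, the posterior is Normal; its mode equals its mean, the precision-weighted average.
Prior precision 1/σ₀² = 1/16 = 0.0625; data precision n/σ² = 5/5 = 1.
μ̂ = (0.0625·10 + 1·9.24) / (0.0625 + 1) = 9.865/1.0625 = 3946/425 ≈ 9.2847.

μ̂_MAP = 9.2847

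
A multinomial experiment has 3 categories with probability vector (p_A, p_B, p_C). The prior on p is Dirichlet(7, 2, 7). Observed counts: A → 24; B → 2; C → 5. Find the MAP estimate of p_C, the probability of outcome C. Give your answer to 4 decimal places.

The posterior is Dirichlet(αᵢ + nᵢ) = Dirichlet(31, 4, 12).
For a Dirichlet(a₁,…,a_K) with all aᵢ > 1, the mode has j-th component (aⱼ − 1)/(Σaᵢ − K).
Here Σaᵢ = 47 and K = 3, so p_C = (12 − 1)/(47 − 3) = 11/44 ≈ 0.2500.

MAP estimate of p_C = 0.2500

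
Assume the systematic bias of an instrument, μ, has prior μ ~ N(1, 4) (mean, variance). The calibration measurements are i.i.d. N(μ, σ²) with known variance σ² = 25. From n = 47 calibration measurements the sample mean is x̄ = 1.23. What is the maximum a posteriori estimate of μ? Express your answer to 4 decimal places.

n = 47, x̄ = 1.23.
For a Normal prior and Normal likelihood with known variance, the posterior is Normal; its mode equals its mean, the precision-weighted average.
Prior precision 1/σ₀² = 1/4 = 0.25; data precision n/σ² = 47/25 = 1.88.
μ̂ = (0.25·1 + 1.88·1.23) / (0.25 + 1.88) = 2.5624/2.13 = 6406/5325 ≈ 1.2030.

μ̂_MAP = 1.2030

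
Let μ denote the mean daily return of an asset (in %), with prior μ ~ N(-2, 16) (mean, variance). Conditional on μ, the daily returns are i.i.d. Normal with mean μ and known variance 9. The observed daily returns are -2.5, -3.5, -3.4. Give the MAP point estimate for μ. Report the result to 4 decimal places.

μ̂_MAP = -2.9544

n = 3; x̄ = ((-2.5) + (-3.5) + (-3.4))/3 = -9.4/3 = -47/15 ≈ -3.1333.
For a Normal prior and Normal likelihood with known variance, the posterior is Normal; its mode equals its mean, the precision-weighted average.
Prior precision 1/σ₀² = 1/16 = 0.0625; data precision n/σ² = 3/9 = 1/3.
μ̂ = (0.0625·(-2) + (1/3)·(-47/15)) / (0.0625 + 1/3) = (-421/360)/(19/48) = -842/285 ≈ -2.9544.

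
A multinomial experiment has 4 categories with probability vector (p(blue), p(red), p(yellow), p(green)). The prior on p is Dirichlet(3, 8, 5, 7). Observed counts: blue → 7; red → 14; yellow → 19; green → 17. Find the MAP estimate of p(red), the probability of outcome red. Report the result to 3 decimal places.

MAP estimate of p(red) = 0.276

The posterior is Dirichlet(αᵢ + nᵢ) = Dirichlet(10, 22, 24, 24).
For a Dirichlet(a₁,…,a_K) with all aᵢ > 1, the mode has j-th component (aⱼ − 1)/(Σaᵢ − K).
Here Σaᵢ = 80 and K = 4, so p(red) = (22 − 1)/(80 − 4) = 21/76 ≈ 0.276.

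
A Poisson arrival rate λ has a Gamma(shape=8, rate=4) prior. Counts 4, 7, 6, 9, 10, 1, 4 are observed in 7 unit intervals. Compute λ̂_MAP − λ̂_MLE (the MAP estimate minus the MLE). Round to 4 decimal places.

MAP − MLE = -1.4935

Σxᵢ = 41. Posterior is Gamma(49, 11); MAP = (49−1)/11 = 48/11 ≈ 4.36364.
MLE = x̄ = 41/7 ≈ 5.85714.
Difference = 48/11 − 41/7 = -115/77 ≈ -1.4935.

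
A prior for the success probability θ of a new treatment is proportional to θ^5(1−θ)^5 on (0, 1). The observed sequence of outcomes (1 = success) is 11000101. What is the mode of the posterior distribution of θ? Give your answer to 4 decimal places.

The prior density ∝ θ^5(1−θ)^5 is the kernel of Beta(6, 6).
Data: 4 successes in 8 trials (from the sequence). The binomial likelihood contributes θ^4(1−θ)^4, so the posterior is Beta(6+4, 6+4) = Beta(10, 10).
For Beta(a, b) with a, b > 1 the mode is (a−1)/(a+b−2) = 9/18 ≈ 0.5000.

θ̂_MAP = 0.5000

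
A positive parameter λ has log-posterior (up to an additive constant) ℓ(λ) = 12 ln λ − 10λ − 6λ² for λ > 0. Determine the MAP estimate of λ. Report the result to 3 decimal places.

ℓ'(λ) = 12/λ − 10 − 12λ. Setting this to zero and multiplying by λ: 12λ² + 10λ − 12 = 0.
λ = (−10 + √(10² + 4·12·12)) / (2·12) = (−10 + √676) / 24 = (−10 + 26)/24 = 2/3.
ℓ''(λ) = −12/λ² − 12 < 0, confirming a maximum.

λ̂_MAP = 0.667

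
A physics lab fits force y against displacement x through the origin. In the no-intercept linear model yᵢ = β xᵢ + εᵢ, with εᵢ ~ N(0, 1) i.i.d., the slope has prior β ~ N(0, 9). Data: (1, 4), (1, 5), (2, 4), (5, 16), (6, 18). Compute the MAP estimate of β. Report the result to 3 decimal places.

β̂_MAP = 3.055

log p(β | y) = −Σ(yᵢ − βxᵢ)²/(2·1) − β²/(2·9) + const.
Setting the derivative to zero: Σxᵢ(yᵢ − βxᵢ)/1 − β/9 = 0, so β = Σxᵢyᵢ / (Σxᵢ² + σ²/τ²).
Σxᵢyᵢ = 1·4 + 1·5 + 2·4 + 5·16 + 6·18 = 205; Σxᵢ² = 67; σ²/τ² = 1/9.
β̂_MAP = 205 / (67 + 1/9) = 205/(604/9) = 1845/604 ≈ 3.055.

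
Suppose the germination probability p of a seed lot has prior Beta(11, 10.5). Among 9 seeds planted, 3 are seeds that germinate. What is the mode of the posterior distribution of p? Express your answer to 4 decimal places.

Prior: Beta(11, 10.5).
Data: 3 successes in 9 trials. The binomial likelihood contributes p^3(1−p)^6, so the posterior is Beta(11+3, 10.5+6) = Beta(14, 16.5).
For Beta(a, b) with a, b > 1 the mode is (a−1)/(a+b−2) = 13/28.5 ≈ 0.4561.

p̂_MAP = 0.4561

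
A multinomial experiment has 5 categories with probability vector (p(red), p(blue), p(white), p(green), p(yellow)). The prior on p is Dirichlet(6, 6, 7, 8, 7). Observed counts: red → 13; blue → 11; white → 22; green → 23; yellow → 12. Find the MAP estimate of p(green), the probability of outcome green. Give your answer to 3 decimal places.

MAP estimate of p(green) = 0.273

The posterior is Dirichlet(αᵢ + nᵢ) = Dirichlet(19, 17, 29, 31, 19).
For a Dirichlet(a₁,…,a_K) with all aᵢ > 1, the mode has j-th component (aⱼ − 1)/(Σaᵢ − K).
Here Σaᵢ = 115 and K = 5, so p(green) = (31 − 1)/(115 − 5) = 30/110 ≈ 0.273.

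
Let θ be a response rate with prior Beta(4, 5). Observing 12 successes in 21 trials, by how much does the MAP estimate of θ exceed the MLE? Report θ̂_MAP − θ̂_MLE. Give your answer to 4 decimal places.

Posterior is Beta(16, 14); MAP = (16−1)/(30−2) = 15/28 ≈ 0.53571.
MLE ignores the prior: θ̂_MLE = k/n = 12/21 ≈ 0.57143.
Difference = 15/28 − 12/21 = -1/28 ≈ -0.0357.

MAP − MLE = -0.0357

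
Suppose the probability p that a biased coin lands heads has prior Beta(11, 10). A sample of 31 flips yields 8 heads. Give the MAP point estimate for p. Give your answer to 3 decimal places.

Prior: Beta(11, 10).
Data: 8 successes in 31 trials. The binomial likelihood contributes p^8(1−p)^23, so the posterior is Beta(11+8, 10+23) = Beta(19, 33).
For Beta(a, b) with a, b > 1 the mode is (a−1)/(a+b−2) = 18/50 ≈ 0.360.

p̂_MAP = 0.360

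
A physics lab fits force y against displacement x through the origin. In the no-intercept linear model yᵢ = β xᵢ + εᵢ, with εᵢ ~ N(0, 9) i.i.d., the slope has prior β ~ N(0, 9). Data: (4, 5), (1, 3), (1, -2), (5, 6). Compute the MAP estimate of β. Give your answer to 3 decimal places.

log p(β | y) = −Σ(yᵢ − βxᵢ)²/(2·9) − β²/(2·9) + const.
Setting the derivative to zero: Σxᵢ(yᵢ − βxᵢ)/9 − β/9 = 0, so β = Σxᵢyᵢ / (Σxᵢ² + σ²/τ²).
Σxᵢyᵢ = 4·5 + 1·3 + 1·(-2) + 5·6 = 51; Σxᵢ² = 43; σ²/τ² = 1.
β̂_MAP = 51 / (43 + 1) = 51/44 ≈ 1.159.

β̂_MAP = 1.159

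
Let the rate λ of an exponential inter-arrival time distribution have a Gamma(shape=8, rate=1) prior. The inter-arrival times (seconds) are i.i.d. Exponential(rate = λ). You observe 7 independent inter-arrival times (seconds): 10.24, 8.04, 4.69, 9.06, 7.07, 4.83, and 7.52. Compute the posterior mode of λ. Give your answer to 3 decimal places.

λ̂_MAP = 0.267

The Exponential(rate=λ) likelihood is ∝ λ^n e^(−λΣtᵢ). Here n = 7 and Σtᵢ = 10.24 + 8.04 + 4.69 + 9.06 + 7.07 + 4.83 + 7.52 = 51.45.
Posterior ∝ λ^7e^(−1λ) · λ^7e^(−51.45λ) = λ^14e^(−52.45λ), i.e. Gamma(15, 52.45).
Mode = (a−1)/b = 14/52.45 ≈ 0.267.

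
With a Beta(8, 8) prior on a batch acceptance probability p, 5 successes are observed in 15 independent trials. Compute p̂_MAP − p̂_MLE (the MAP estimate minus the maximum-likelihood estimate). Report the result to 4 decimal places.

Posterior is Beta(13, 18); MAP = (13−1)/(31−2) = 12/29 ≈ 0.41379.
MLE ignores the prior: p̂_MLE = k/n = 5/15 ≈ 0.33333.
Difference = 12/29 − 5/15 = 7/87 ≈ 0.0805.

MAP − MLE = 0.0805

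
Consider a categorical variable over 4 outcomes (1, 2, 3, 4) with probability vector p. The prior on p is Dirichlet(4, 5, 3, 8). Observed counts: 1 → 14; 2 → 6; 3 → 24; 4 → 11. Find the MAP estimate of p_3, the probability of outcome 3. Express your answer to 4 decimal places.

MAP estimate: 0.3662

The posterior is Dirichlet(αᵢ + nᵢ) = Dirichlet(18, 11, 27, 19).
For a Dirichlet(a₁,…,a_K) with all aᵢ > 1, the mode has j-th component (aⱼ − 1)/(Σaᵢ − K).
Here Σaᵢ = 75 and K = 4, so p_3 = (27 − 1)/(75 − 4) = 26/71 ≈ 0.3662.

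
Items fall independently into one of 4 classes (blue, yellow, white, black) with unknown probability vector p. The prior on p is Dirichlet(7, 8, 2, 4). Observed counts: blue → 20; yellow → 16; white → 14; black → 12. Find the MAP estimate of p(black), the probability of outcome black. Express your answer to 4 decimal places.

MAP estimate of p(black) = 0.1899

The posterior is Dirichlet(αᵢ + nᵢ) = Dirichlet(27, 24, 16, 16).
For a Dirichlet(a₁,…,a_K) with all aᵢ > 1, the mode has j-th component (aⱼ − 1)/(Σaᵢ − K).
Here Σaᵢ = 83 and K = 4, so p(black) = (16 − 1)/(83 − 4) = 15/79 ≈ 0.1899.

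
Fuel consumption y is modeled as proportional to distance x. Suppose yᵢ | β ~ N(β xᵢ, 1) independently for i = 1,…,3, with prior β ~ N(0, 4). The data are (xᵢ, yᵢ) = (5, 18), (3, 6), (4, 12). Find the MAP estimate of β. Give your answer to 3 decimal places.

log p(β | y) = −Σ(yᵢ − βxᵢ)²/(2·1) − β²/(2·4) + const.
Setting the derivative to zero: Σxᵢ(yᵢ − βxᵢ)/1 − β/4 = 0, so β = Σxᵢyᵢ / (Σxᵢ² + σ²/τ²).
Σxᵢyᵢ = 5·18 + 3·6 + 4·12 = 156; Σxᵢ² = 50; σ²/τ² = 0.25.
β̂_MAP = 156 / (50 + 0.25) = 156/50.25 ≈ 3.104.

β̂_MAP = 3.104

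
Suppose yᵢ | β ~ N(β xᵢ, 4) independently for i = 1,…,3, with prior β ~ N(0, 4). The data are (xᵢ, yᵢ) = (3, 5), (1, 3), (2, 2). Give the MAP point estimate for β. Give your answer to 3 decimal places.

β̂_MAP = 1.467

log p(β | y) = −Σ(yᵢ − βxᵢ)²/(2·4) − β²/(2·4) + const.
Setting the derivative to zero: Σxᵢ(yᵢ − βxᵢ)/4 − β/4 = 0, so β = Σxᵢyᵢ / (Σxᵢ² + σ²/τ²).
Σxᵢyᵢ = 3·5 + 1·3 + 2·2 = 22; Σxᵢ² = 14; σ²/τ² = 1.
β̂_MAP = 22 / (14 + 1) = 22/15 ≈ 1.467.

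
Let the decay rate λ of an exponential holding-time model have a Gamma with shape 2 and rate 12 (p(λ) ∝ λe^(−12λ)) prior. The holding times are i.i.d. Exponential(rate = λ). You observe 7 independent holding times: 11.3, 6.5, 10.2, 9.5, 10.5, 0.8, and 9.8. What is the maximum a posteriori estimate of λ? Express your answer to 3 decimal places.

λ̂_MAP = 0.113

The Exponential(rate=λ) likelihood is ∝ λ^n e^(−λΣtᵢ). Here n = 7 and Σtᵢ = 11.3 + 6.5 + 10.2 + 9.5 + 10.5 + 0.8 + 9.8 = 58.6.
Posterior ∝ λe^(−12λ) · λ^7e^(−58.6λ) = λ^8e^(−70.6λ), i.e. Gamma(9, 70.6).
Mode = (a−1)/b = 8/70.6 ≈ 0.113.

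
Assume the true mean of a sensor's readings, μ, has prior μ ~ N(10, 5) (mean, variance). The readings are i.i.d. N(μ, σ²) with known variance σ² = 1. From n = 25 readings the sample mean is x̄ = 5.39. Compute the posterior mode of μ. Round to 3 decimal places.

n = 25, x̄ = 5.39.
For a Normal prior and Normal likelihood with known variance, the posterior is Normal; its mode equals its mean, the precision-weighted average.
Prior precision 1/σ₀² = 1/5 = 0.2; data precision n/σ² = 25/1 = 25.
μ̂ = (0.2·10 + 25·5.39) / (0.2 + 25) = 136.75/25.2 = 2735/504 ≈ 5.427.

μ̂_MAP = 5.427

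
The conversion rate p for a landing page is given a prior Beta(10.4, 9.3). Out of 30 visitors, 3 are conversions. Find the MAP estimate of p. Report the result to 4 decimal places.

Prior: Beta(10.4, 9.3).
Data: 3 successes in 30 trials. The binomial likelihood contributes p^3(1−p)^27, so the posterior is Beta(10.4+3, 9.3+27) = Beta(13.4, 36.3).
For Beta(a, b) with a, b > 1 the mode is (a−1)/(a+b−2) = 12.4/47.7 ≈ 0.2600.

p̂_MAP = 0.2600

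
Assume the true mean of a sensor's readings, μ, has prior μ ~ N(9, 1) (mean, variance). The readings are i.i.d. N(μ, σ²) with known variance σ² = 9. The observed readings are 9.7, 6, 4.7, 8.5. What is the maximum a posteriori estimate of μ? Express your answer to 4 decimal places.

μ̂_MAP = 8.4538

n = 4; x̄ = (9.7 + 6 + 4.7 + 8.5)/4 = 28.9/4 = 7.225.
For a Normal prior and Normal likelihood with known variance, the posterior is Normal; its mode equals its mean, the precision-weighted average.
Prior precision 1/σ₀² = 1/1 = 1; data precision n/σ² = 4/9.
μ̂ = (1·9 + (4/9)·7.225) / (1 + 4/9) = (1099/90)/(13/9) = 1099/130 ≈ 8.4538.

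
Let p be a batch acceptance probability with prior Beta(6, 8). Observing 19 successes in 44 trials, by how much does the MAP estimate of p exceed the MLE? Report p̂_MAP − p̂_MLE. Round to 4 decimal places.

MAP − MLE = -0.0032

Posterior is Beta(25, 33); MAP = (25−1)/(58−2) = 24/56 ≈ 0.42857.
MLE ignores the prior: p̂_MLE = k/n = 19/44 ≈ 0.43182.
Difference = 24/56 − 19/44 = -1/308 ≈ -0.0032.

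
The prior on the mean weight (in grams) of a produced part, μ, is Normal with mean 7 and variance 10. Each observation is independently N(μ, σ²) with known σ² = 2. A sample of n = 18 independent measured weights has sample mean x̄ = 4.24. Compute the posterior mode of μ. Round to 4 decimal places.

n = 18, x̄ = 4.24.
For a Normal prior and Normal likelihood with known variance, the posterior is Normal; its mode equals its mean, the precision-weighted average.
Prior precision 1/σ₀² = 1/10 = 0.1; data precision n/σ² = 18/2 = 9.
μ̂ = (0.1·7 + 9·4.24) / (0.1 + 9) = 38.86/9.1 = 1943/455 ≈ 4.2703.

μ̂_MAP = 4.2703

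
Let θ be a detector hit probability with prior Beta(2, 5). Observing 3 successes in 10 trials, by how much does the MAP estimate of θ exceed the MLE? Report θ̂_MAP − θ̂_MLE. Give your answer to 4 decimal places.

MAP − MLE = -0.0333

Posterior is Beta(5, 12); MAP = (5−1)/(17−2) = 4/15 ≈ 0.26667.
MLE ignores the prior: θ̂_MLE = k/n = 3/10 ≈ 0.30000.
Difference = 4/15 − 3/10 = -1/30 ≈ -0.0333.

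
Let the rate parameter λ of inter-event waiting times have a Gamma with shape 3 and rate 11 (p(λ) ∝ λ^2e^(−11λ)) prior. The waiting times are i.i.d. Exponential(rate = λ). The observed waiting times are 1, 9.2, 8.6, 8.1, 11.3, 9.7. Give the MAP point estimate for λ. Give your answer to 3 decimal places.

λ̂_MAP = 0.136

The Exponential(rate=λ) likelihood is ∝ λ^n e^(−λΣtᵢ). Here n = 6 and Σtᵢ = 1 + 9.2 + 8.6 + 8.1 + 11.3 + 9.7 = 47.9.
Posterior ∝ λ^2e^(−11λ) · λ^6e^(−47.9λ) = λ^8e^(−58.9λ), i.e. Gamma(9, 58.9).
Mode = (a−1)/b = 8/58.9 ≈ 0.136.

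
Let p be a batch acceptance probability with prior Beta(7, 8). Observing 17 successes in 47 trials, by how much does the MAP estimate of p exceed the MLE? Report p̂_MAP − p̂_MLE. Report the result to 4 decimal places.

MAP − MLE = 0.0216

Posterior is Beta(24, 38); MAP = (24−1)/(62−2) = 23/60 ≈ 0.38333.
MLE ignores the prior: p̂_MLE = k/n = 17/47 ≈ 0.36170.
Difference = 23/60 − 17/47 = 61/2820 ≈ 0.0216.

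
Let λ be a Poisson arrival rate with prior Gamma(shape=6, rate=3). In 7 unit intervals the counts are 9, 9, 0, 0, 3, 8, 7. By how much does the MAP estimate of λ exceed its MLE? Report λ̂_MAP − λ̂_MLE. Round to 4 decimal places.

MAP − MLE = -1.0429

Σxᵢ = 36. Posterior is Gamma(42, 10); MAP = (42−1)/10 = 41/10 ≈ 4.10000.
MLE = x̄ = 36/7 ≈ 5.14286.
Difference = 41/10 − 36/7 = -73/70 ≈ -1.0429.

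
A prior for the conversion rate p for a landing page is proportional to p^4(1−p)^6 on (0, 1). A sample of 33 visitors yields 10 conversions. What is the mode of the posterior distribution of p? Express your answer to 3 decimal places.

p̂_MAP = 0.326

The prior density ∝ p^4(1−p)^6 is the kernel of Beta(5, 7).
Data: 10 successes in 33 trials. The binomial likelihood contributes p^10(1−p)^23, so the posterior is Beta(5+10, 7+23) = Beta(15, 30).
For Beta(a, b) with a, b > 1 the mode is (a−1)/(a+b−2) = 14/43 ≈ 0.326.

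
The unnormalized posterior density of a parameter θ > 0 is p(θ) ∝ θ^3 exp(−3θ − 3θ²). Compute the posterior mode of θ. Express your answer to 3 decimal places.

θ̂_MAP = 0.500

ℓ'(θ) = 3/θ − 3 − 6θ. Setting this to zero and multiplying by θ: 6θ² + 3θ − 3 = 0.
θ = (−3 + √(3² + 4·6·3)) / (2·6) = (−3 + √81) / 12 = (−3 + 9)/12 = 1/2.
ℓ''(θ) = −3/θ² − 6 < 0, confirming a maximum.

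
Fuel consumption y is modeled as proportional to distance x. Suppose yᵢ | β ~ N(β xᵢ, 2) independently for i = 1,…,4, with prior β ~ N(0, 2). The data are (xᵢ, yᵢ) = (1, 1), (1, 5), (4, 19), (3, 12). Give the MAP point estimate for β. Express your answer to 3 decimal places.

β̂_MAP = 4.214

log p(β | y) = −Σ(yᵢ − βxᵢ)²/(2·2) − β²/(2·2) + const.
Setting the derivative to zero: Σxᵢ(yᵢ − βxᵢ)/2 − β/2 = 0, so β = Σxᵢyᵢ / (Σxᵢ² + σ²/τ²).
Σxᵢyᵢ = 1·1 + 1·5 + 4·19 + 3·12 = 118; Σxᵢ² = 27; σ²/τ² = 1.
β̂_MAP = 118 / (27 + 1) = 118/28 ≈ 4.214.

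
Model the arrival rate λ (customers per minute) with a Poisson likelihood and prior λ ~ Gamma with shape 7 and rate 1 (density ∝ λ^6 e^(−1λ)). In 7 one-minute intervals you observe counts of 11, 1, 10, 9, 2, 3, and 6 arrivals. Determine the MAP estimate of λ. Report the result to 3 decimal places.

λ̂_MAP = 6.000

Σxᵢ = 11+1+10+9+2+3+6 = 42, with n = 7.
Posterior ∝ λ^6e^(−1λ) · λ^42e^(−7λ) = λ^48e^(−8λ), i.e. Gamma(shape=49, rate=8).
The mode of a Gamma(a, b) with a ≥ 1 (shape–rate) is (a−1)/b = 48/8 ≈ 6.000.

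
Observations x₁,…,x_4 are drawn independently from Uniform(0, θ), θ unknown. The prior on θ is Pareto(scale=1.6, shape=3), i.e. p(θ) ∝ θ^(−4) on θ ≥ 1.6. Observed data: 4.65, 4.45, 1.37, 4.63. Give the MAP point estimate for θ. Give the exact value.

θ̂_MAP = 4.65

The Uniform(0, θ) likelihood is θ^(−n) for θ ≥ max(xᵢ), zero otherwise. Here max(xᵢ) = 4.65.
Posterior ∝ θ^(−4) · θ^(−4) = θ^(−8) on θ ≥ max(1.6, 4.65) = 4.65.
This density is strictly decreasing in θ, so the posterior mode lies at the lower boundary of the support.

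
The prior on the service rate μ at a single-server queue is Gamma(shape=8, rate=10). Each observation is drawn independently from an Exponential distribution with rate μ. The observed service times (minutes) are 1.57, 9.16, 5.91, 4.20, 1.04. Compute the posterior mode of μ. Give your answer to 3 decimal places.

The Exponential(rate=μ) likelihood is ∝ μ^n e^(−μΣtᵢ). Here n = 5 and Σtᵢ = 1.57 + 9.16 + 5.91 + 4.20 + 1.04 = 21.88.
Posterior ∝ μ^7e^(−10μ) · μ^5e^(−21.88μ) = μ^12e^(−31.88μ), i.e. Gamma(13, 31.88).
Mode = (a−1)/b = 12/31.88 ≈ 0.376.

μ̂_MAP = 0.376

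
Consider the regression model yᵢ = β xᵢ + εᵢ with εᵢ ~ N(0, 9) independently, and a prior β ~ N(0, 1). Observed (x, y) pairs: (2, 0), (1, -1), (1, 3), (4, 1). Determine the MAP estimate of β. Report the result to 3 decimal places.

β̂_MAP = 0.194

log p(β | y) = −Σ(yᵢ − βxᵢ)²/(2·9) − β²/(2·1) + const.
Setting the derivative to zero: Σxᵢ(yᵢ − βxᵢ)/9 − β/1 = 0, so β = Σxᵢyᵢ / (Σxᵢ² + σ²/τ²).
Σxᵢyᵢ = 2·0 + 1·(-1) + 1·3 + 4·1 = 6; Σxᵢ² = 22; σ²/τ² = 9.
β̂_MAP = 6 / (22 + 9) = 6/31 ≈ 0.194.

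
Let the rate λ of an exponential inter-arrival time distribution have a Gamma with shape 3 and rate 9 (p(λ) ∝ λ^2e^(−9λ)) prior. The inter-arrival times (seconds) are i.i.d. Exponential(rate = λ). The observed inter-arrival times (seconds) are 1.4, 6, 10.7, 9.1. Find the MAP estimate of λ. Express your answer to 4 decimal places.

The Exponential(rate=λ) likelihood is ∝ λ^n e^(−λΣtᵢ). Here n = 4 and Σtᵢ = 1.4 + 6 + 10.7 + 9.1 = 27.2.
Posterior ∝ λ^2e^(−9λ) · λ^4e^(−27.2λ) = λ^6e^(−36.2λ), i.e. Gamma(7, 36.2).
Mode = (a−1)/b = 6/36.2 ≈ 0.1657.

λ̂_MAP = 0.1657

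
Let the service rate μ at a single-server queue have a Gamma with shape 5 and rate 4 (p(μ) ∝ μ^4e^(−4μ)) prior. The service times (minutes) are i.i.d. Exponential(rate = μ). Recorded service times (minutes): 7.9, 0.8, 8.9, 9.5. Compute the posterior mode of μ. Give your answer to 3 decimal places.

The Exponential(rate=μ) likelihood is ∝ μ^n e^(−μΣtᵢ). Here n = 4 and Σtᵢ = 7.9 + 0.8 + 8.9 + 9.5 = 27.1.
Posterior ∝ μ^4e^(−4μ) · μ^4e^(−27.1μ) = μ^8e^(−31.1μ), i.e. Gamma(9, 31.1).
Mode = (a−1)/b = 8/31.1 ≈ 0.257.

μ̂_MAP = 0.257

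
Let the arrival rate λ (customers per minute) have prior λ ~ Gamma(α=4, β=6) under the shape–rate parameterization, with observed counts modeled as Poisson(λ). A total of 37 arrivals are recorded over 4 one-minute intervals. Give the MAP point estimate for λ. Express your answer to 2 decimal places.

Σxᵢ = 37, n = 4.
Posterior ∝ λ^3e^(−6λ) · λ^37e^(−4λ) = λ^40e^(−10λ), i.e. Gamma(shape=41, rate=10).
The mode of a Gamma(a, b) with a ≥ 1 (shape–rate) is (a−1)/b = 40/10 ≈ 4.00.

λ̂_MAP = 4.00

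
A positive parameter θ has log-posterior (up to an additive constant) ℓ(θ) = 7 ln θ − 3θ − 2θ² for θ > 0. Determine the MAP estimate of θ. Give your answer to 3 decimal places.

ℓ'(θ) = 7/θ − 3 − 4θ. Setting this to zero and multiplying by θ: 4θ² + 3θ − 7 = 0.
θ = (−3 + √(3² + 4·4·7)) / (2·4) = (−3 + √121) / 8 = (−3 + 11)/8 = 1.
ℓ''(θ) = −7/θ² − 4 < 0, confirming a maximum.

θ̂_MAP = 1.000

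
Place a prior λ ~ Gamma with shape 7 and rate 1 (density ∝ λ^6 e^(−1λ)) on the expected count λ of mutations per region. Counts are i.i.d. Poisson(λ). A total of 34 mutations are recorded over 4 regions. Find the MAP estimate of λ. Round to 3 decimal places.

Σxᵢ = 34, n = 4.
Posterior ∝ λ^6e^(−1λ) · λ^34e^(−4λ) = λ^40e^(−5λ), i.e. Gamma(shape=41, rate=5).
The mode of a Gamma(a, b) with a ≥ 1 (shape–rate) is (a−1)/b = 40/5 ≈ 8.000.

λ̂_MAP = 8.000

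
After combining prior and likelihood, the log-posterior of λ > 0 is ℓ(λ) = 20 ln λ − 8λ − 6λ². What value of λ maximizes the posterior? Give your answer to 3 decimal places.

ℓ'(λ) = 20/λ − 8 − 12λ. Setting this to zero and multiplying by λ: 12λ² + 8λ − 20 = 0.
λ = (−8 + √(8² + 4·12·20)) / (2·12) = (−8 + √1024) / 24 = (−8 + 32)/24 = 1.
ℓ''(λ) = −20/λ² − 12 < 0, confirming a maximum.

λ̂_MAP = 1.000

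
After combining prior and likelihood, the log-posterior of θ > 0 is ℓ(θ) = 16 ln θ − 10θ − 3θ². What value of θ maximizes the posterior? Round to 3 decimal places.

θ̂_MAP = 1.000

ℓ'(θ) = 16/θ − 10 − 6θ. Setting this to zero and multiplying by θ: 6θ² + 10θ − 16 = 0.
θ = (−10 + √(10² + 4·6·16)) / (2·6) = (−10 + √484) / 12 = (−10 + 22)/12 = 1.
ℓ''(θ) = −16/θ² − 6 < 0, confirming a maximum.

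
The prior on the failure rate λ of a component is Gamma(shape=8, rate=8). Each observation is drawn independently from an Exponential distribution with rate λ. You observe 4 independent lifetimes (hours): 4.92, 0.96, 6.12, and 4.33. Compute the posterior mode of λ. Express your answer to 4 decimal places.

The Exponential(rate=λ) likelihood is ∝ λ^n e^(−λΣtᵢ). Here n = 4 and Σtᵢ = 4.92 + 0.96 + 6.12 + 4.33 = 16.33.
Posterior ∝ λ^7e^(−8λ) · λ^4e^(−16.33λ) = λ^11e^(−24.33λ), i.e. Gamma(12, 24.33).
Mode = (a−1)/b = 11/24.33 ≈ 0.4521.

λ̂_MAP = 0.4521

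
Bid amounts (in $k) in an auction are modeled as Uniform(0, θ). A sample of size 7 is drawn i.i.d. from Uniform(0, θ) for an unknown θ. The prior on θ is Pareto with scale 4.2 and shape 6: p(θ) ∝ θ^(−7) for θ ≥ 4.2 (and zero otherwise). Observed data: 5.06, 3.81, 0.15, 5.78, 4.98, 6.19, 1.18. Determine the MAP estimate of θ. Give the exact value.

θ̂_MAP = 6.19

The Uniform(0, θ) likelihood is θ^(−n) for θ ≥ max(xᵢ), zero otherwise. Here max(xᵢ) = 6.19.
Posterior ∝ θ^(−7) · θ^(−7) = θ^(−14) on θ ≥ max(4.2, 6.19) = 6.19.
This density is strictly decreasing in θ, so the posterior mode lies at the lower boundary of the support.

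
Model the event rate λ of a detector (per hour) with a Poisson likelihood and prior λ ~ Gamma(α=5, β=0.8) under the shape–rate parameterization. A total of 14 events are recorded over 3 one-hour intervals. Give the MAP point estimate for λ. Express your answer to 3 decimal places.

Σxᵢ = 14, n = 3.
Posterior ∝ λ^4e^(−0.8λ) · λ^14e^(−3λ) = λ^18e^(−3.8λ), i.e. Gamma(shape=19, rate=3.8).
The mode of a Gamma(a, b) with a ≥ 1 (shape–rate) is (a−1)/b = 18/3.8 ≈ 4.737.

λ̂_MAP = 4.737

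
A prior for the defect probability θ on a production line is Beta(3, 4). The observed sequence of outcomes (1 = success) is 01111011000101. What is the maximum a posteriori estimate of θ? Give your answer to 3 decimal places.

Prior: Beta(3, 4).
Data: 8 successes in 14 trials (from the sequence). The binomial likelihood contributes θ^8(1−θ)^6, so the posterior is Beta(3+8, 4+6) = Beta(11, 10).
For Beta(a, b) with a, b > 1 the mode is (a−1)/(a+b−2) = 10/19 ≈ 0.526.

θ̂_MAP = 0.526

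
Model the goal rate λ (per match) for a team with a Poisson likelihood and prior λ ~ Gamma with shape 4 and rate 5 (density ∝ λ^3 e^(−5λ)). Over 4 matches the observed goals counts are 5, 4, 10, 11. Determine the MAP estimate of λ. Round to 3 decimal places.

Σxᵢ = 5+4+10+11 = 30, with n = 4.
Posterior ∝ λ^3e^(−5λ) · λ^30e^(−4λ) = λ^33e^(−9λ), i.e. Gamma(shape=34, rate=9).
The mode of a Gamma(a, b) with a ≥ 1 (shape–rate) is (a−1)/b = 33/9 ≈ 3.667.

λ̂_MAP = 3.667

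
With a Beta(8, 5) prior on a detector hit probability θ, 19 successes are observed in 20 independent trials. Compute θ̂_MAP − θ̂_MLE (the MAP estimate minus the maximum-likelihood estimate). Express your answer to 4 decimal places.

Posterior is Beta(27, 6); MAP = (27−1)/(33−2) = 26/31 ≈ 0.83871.
MLE ignores the prior: θ̂_MLE = k/n = 19/20 ≈ 0.95000.
Difference = 26/31 − 19/20 = -69/620 ≈ -0.1113.

MAP − MLE = -0.1113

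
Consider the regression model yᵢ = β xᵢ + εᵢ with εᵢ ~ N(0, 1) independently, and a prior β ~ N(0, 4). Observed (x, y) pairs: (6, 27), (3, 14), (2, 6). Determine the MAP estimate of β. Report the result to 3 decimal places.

β̂_MAP = 4.386

log p(β | y) = −Σ(yᵢ − βxᵢ)²/(2·1) − β²/(2·4) + const.
Setting the derivative to zero: Σxᵢ(yᵢ − βxᵢ)/1 − β/4 = 0, so β = Σxᵢyᵢ / (Σxᵢ² + σ²/τ²).
Σxᵢyᵢ = 6·27 + 3·14 + 2·6 = 216; Σxᵢ² = 49; σ²/τ² = 0.25.
β̂_MAP = 216 / (49 + 0.25) = 216/49.25 ≈ 4.386.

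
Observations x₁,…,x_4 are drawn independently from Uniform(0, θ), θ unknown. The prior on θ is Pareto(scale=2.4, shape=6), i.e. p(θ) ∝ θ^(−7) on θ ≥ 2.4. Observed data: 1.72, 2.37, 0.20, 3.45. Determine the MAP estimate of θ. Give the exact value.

The Uniform(0, θ) likelihood is θ^(−n) for θ ≥ max(xᵢ), zero otherwise. Here max(xᵢ) = 3.45.
Posterior ∝ θ^(−7) · θ^(−4) = θ^(−11) on θ ≥ max(2.4, 3.45) = 3.45.
This density is strictly decreasing in θ, so the posterior mode lies at the lower boundary of the support.

θ̂_MAP = 3.45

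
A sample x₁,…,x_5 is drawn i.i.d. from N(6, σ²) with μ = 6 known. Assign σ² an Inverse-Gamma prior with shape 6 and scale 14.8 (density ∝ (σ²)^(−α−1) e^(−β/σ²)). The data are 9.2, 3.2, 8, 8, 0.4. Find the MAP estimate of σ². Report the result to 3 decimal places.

Sum of squared deviations about the known mean: SS = (9.2−6)² + (3.2−6)² + (8−6)² + (8−6)² + (0.4−6)² = 57.44.
The Normal likelihood contributes (σ²)^(−n/2) exp(−SS/(2σ²)), so the posterior is Inverse-Gamma(α + n/2, β + SS/2) = Inverse-Gamma(8.5, 43.52).
The mode of Inverse-Gamma(a, b) is b/(a+1) = 43.52/9.5 ≈ 4.581.

σ̂²_MAP = 4.581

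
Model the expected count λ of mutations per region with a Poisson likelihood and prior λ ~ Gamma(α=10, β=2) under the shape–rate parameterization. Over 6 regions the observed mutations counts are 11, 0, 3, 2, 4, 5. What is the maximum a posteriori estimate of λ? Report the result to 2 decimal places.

λ̂_MAP = 4.25

Σxᵢ = 11+0+3+2+4+5 = 25, with n = 6.
Posterior ∝ λ^9e^(−2λ) · λ^25e^(−6λ) = λ^34e^(−8λ), i.e. Gamma(shape=35, rate=8).
The mode of a Gamma(a, b) with a ≥ 1 (shape–rate) is (a−1)/b = 34/8 ≈ 4.25.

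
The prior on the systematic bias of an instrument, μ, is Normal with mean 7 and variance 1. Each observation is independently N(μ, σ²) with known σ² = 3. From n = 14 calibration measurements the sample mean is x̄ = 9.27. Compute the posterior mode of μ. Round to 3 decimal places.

μ̂_MAP = 8.869

n = 14, x̄ = 9.27.
For a Normal prior and Normal likelihood with known variance, the posterior is Normal; its mode equals its mean, the precision-weighted average.
Prior precision 1/σ₀² = 1/1 = 1; data precision n/σ² = 14/3.
μ̂ = (1·7 + (14/3)·9.27) / (1 + 14/3) = 50.26/(17/3) = 7539/850 ≈ 8.869.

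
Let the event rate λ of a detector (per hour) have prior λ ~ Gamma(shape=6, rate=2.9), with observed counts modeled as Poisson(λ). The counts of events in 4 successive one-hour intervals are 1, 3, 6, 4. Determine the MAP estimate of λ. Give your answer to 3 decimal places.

λ̂_MAP = 2.754

Σxᵢ = 1+3+6+4 = 14, with n = 4.
Posterior ∝ λ^5e^(−2.9λ) · λ^14e^(−4λ) = λ^19e^(−6.9λ), i.e. Gamma(shape=20, rate=6.9).
The mode of a Gamma(a, b) with a ≥ 1 (shape–rate) is (a−1)/b = 19/6.9 ≈ 2.754.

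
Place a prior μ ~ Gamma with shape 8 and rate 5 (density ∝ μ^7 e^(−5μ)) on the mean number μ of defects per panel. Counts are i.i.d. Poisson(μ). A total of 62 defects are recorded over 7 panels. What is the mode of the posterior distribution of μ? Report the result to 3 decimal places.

Σxᵢ = 62, n = 7.
Posterior ∝ μ^7e^(−5μ) · μ^62e^(−7μ) = μ^69e^(−12μ), i.e. Gamma(shape=70, rate=12).
The mode of a Gamma(a, b) with a ≥ 1 (shape–rate) is (a−1)/b = 69/12 ≈ 5.750.

μ̂_MAP = 5.750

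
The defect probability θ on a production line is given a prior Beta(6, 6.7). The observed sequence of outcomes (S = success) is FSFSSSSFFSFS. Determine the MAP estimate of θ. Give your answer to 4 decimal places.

Prior: Beta(6, 6.7).
Data: 7 successes in 12 trials (from the sequence). The binomial likelihood contributes θ^7(1−θ)^5, so the posterior is Beta(6+7, 6.7+5) = Beta(13, 11.7).
For Beta(a, b) with a, b > 1 the mode is (a−1)/(a+b−2) = 12/22.7 ≈ 0.5286.

θ̂_MAP = 0.5286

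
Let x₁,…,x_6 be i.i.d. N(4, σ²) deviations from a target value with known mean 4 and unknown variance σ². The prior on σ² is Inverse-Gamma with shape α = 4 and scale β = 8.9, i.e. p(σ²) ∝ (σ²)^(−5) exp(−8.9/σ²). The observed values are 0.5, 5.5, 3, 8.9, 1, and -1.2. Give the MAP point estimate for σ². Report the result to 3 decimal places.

σ̂²_MAP = 5.834

Sum of squared deviations about the known mean: SS = (0.5−4)² + (5.5−4)² + (3−4)² + (8.9−4)² + (1−4)² + (-1.2−4)² = 75.55.
The Normal likelihood contributes (σ²)^(−n/2) exp(−SS/(2σ²)), so the posterior is Inverse-Gamma(α + n/2, β + SS/2) = Inverse-Gamma(7, 46.675).
The mode of Inverse-Gamma(a, b) is b/(a+1) = 46.675/8 ≈ 5.834.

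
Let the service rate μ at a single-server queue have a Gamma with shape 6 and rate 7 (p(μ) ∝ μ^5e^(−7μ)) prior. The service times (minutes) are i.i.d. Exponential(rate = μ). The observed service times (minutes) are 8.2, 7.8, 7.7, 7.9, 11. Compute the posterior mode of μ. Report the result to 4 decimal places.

The Exponential(rate=μ) likelihood is ∝ μ^n e^(−μΣtᵢ). Here n = 5 and Σtᵢ = 8.2 + 7.8 + 7.7 + 7.9 + 11 = 42.6.
Posterior ∝ μ^5e^(−7μ) · μ^5e^(−42.6μ) = μ^10e^(−49.6μ), i.e. Gamma(11, 49.6).
Mode = (a−1)/b = 10/49.6 ≈ 0.2016.

μ̂_MAP = 0.2016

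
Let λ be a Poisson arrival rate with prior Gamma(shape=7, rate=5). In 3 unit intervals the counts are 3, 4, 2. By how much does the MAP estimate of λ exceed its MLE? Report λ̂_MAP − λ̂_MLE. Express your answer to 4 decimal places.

Σxᵢ = 9. Posterior is Gamma(16, 8); MAP = (16−1)/8 = 15/8 ≈ 1.87500.
MLE = x̄ = 9/3 ≈ 3.00000.
Difference = 15/8 − 9/3 = -9/8 ≈ -1.1250.

MAP − MLE = -1.1250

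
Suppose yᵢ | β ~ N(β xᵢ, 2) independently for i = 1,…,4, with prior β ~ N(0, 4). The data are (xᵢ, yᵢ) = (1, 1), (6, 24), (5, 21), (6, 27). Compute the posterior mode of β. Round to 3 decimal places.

β̂_MAP = 4.183

log p(β | y) = −Σ(yᵢ − βxᵢ)²/(2·2) − β²/(2·4) + const.
Setting the derivative to zero: Σxᵢ(yᵢ − βxᵢ)/2 − β/4 = 0, so β = Σxᵢyᵢ / (Σxᵢ² + σ²/τ²).
Σxᵢyᵢ = 1·1 + 6·24 + 5·21 + 6·27 = 412; Σxᵢ² = 98; σ²/τ² = 0.5.
β̂_MAP = 412 / (98 + 0.5) = 412/98.5 ≈ 4.183.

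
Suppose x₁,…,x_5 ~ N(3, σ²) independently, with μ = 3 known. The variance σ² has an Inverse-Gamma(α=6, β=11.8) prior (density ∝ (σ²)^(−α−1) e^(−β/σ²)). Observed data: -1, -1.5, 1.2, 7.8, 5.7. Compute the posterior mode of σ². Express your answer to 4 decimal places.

σ̂²_MAP = 4.9168

Sum of squared deviations about the known mean: SS = (-1−3)² + (-1.5−3)² + (1.2−3)² + (7.8−3)² + (5.7−3)² = 69.82.
The Normal likelihood contributes (σ²)^(−n/2) exp(−SS/(2σ²)), so the posterior is Inverse-Gamma(α + n/2, β + SS/2) = Inverse-Gamma(8.5, 46.71).
The mode of Inverse-Gamma(a, b) is b/(a+1) = 46.71/9.5 ≈ 4.9168.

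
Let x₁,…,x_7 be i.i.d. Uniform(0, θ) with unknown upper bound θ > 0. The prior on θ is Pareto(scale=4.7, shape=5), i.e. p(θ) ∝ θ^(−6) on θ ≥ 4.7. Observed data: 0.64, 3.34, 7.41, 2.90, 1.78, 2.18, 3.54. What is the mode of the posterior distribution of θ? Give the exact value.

The Uniform(0, θ) likelihood is θ^(−n) for θ ≥ max(xᵢ), zero otherwise. Here max(xᵢ) = 7.41.
Posterior ∝ θ^(−6) · θ^(−7) = θ^(−13) on θ ≥ max(4.7, 7.41) = 7.41.
This density is strictly decreasing in θ, so the posterior mode lies at the lower boundary of the support.

θ̂_MAP = 7.41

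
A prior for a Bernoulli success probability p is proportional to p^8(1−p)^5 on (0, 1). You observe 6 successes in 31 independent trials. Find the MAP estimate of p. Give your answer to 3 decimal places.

p̂_MAP = 0.318

The prior density ∝ p^8(1−p)^5 is the kernel of Beta(9, 6).
Data: 6 successes in 31 trials. The binomial likelihood contributes p^6(1−p)^25, so the posterior is Beta(9+6, 6+25) = Beta(15, 31).
For Beta(a, b) with a, b > 1 the mode is (a−1)/(a+b−2) = 14/44 ≈ 0.318.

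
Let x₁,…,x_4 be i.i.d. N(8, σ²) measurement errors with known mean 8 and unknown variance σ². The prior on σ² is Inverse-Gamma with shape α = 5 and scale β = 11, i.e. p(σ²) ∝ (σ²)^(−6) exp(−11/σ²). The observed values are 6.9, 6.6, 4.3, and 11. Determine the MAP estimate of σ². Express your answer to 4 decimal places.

Sum of squared deviations about the known mean: SS = (6.9−8)² + (6.6−8)² + (4.3−8)² + (11−8)² = 25.86.
The Normal likelihood contributes (σ²)^(−n/2) exp(−SS/(2σ²)), so the posterior is Inverse-Gamma(α + n/2, β + SS/2) = Inverse-Gamma(7, 23.93).
The mode of Inverse-Gamma(a, b) is b/(a+1) = 23.93/8 ≈ 2.9913.

σ̂²_MAP = 2.9913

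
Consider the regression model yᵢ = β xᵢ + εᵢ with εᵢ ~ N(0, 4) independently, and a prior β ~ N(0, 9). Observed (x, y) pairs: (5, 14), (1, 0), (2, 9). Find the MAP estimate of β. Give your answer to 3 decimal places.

β̂_MAP = 2.891

log p(β | y) = −Σ(yᵢ − βxᵢ)²/(2·4) − β²/(2·9) + const.
Setting the derivative to zero: Σxᵢ(yᵢ − βxᵢ)/4 − β/9 = 0, so β = Σxᵢyᵢ / (Σxᵢ² + σ²/τ²).
Σxᵢyᵢ = 5·14 + 1·0 + 2·9 = 88; Σxᵢ² = 30; σ²/τ² = 4/9.
β̂_MAP = 88 / (30 + 4/9) = 88/(274/9) = 396/137 ≈ 2.891.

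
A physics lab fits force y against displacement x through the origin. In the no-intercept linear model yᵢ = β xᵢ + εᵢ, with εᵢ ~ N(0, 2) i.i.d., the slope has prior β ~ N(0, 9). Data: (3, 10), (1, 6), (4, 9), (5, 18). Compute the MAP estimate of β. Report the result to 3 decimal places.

log p(β | y) = −Σ(yᵢ − βxᵢ)²/(2·2) − β²/(2·9) + const.
Setting the derivative to zero: Σxᵢ(yᵢ − βxᵢ)/2 − β/9 = 0, so β = Σxᵢyᵢ / (Σxᵢ² + σ²/τ²).
Σxᵢyᵢ = 3·10 + 1·6 + 4·9 + 5·18 = 162; Σxᵢ² = 51; σ²/τ² = 2/9.
β̂_MAP = 162 / (51 + 2/9) = 162/(461/9) = 1458/461 ≈ 3.163.

β̂_MAP = 3.163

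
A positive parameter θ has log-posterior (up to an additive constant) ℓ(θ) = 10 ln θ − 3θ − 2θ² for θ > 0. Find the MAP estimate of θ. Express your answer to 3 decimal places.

ℓ'(θ) = 10/θ − 3 − 4θ. Setting this to zero and multiplying by θ: 4θ² + 3θ − 10 = 0.
θ = (−3 + √(3² + 4·4·10)) / (2·4) = (−3 + √169) / 8 = (−3 + 13)/8 = 5/4.
ℓ''(θ) = −10/θ² − 4 < 0, confirming a maximum.

θ̂_MAP = 1.250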